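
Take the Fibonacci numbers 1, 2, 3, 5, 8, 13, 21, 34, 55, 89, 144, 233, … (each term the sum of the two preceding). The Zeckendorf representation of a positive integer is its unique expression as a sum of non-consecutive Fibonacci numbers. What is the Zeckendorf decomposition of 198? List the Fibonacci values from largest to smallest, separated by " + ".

144 + 34 + 13 + 5 + 2

Repeatedly subtract the largest Fibonacci number that fits:
subtract 144 from 198: 54 remains
subtract 34 from 54: 20 remains
subtract 13 from 20: 7 remains
subtract 5 from 7: 2 remains
subtract 2 from 2: 0 remains
So 198 = 144 + 34 + 13 + 5 + 2, with no two terms consecutive in the sequence.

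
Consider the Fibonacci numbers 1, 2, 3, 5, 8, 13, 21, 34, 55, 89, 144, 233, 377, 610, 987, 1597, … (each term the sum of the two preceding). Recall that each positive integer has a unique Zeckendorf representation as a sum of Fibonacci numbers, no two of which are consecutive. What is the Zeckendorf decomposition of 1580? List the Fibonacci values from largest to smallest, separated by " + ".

987 + 377 + 144 + 55 + 13 + 3 + 1

Greedy algorithm:
1580: greatest Fibonacci not exceeding it is 987, leaving 593
593: greatest Fibonacci not exceeding it is 377, leaving 216
216: greatest Fibonacci not exceeding it is 144, leaving 72
72: greatest Fibonacci not exceeding it is 55, leaving 17
17: greatest Fibonacci not exceeding it is 13, leaving 4
4: greatest Fibonacci not exceeding it is 3, leaving 1
1: greatest Fibonacci not exceeding it is 1, leaving 0
So 1580 = 987 + 377 + 144 + 55 + 13 + 3 + 1, with no two terms consecutive in the sequence.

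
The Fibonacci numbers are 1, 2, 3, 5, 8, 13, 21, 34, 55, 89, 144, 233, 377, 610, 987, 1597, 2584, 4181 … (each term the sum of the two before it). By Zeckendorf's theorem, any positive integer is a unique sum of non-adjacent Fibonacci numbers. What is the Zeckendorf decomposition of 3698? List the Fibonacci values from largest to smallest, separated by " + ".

Repeatedly subtract the largest Fibonacci number that fits:
3698 − 2584 = 1114
1114 − 987 = 127
127 − 89 = 38
38 − 34 = 4
4 − 3 = 1
1 − 1 = 0
So 3698 = 2584 + 987 + 89 + 34 + 3 + 1, with no two terms consecutive in the sequence.

2584 + 987 + 89 + 34 + 3 + 1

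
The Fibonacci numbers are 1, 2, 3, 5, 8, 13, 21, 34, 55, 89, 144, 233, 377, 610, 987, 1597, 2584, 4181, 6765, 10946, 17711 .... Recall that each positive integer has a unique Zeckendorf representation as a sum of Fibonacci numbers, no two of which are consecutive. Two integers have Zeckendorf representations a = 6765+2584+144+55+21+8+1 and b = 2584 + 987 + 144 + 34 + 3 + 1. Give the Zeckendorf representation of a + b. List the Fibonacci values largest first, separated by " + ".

The two numbers are 9578 and 3753, so their sum is 13331.
Greedy algorithm:
take 10946 (≤ 13331); 13331 − 10946 = 2385
take 1597 (≤ 2385); 2385 − 1597 = 788
take 610 (≤ 788); 788 − 610 = 178
take 144 (≤ 178); 178 − 144 = 34
take 34 (≤ 34); 34 − 34 = 0

10946 + 1597 + 610 + 144 + 34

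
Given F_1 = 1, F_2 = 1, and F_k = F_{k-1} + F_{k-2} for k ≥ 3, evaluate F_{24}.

Iterating the recurrence up to F_{20} = 6765 and F_{19} = 4181:
F_{21} = F_{20} + F_{19} = 6765 + 4181 = 10946
F_{22} = F_{21} + F_{20} = 10946 + 6765 = 17711
F_{23} = F_{22} + F_{21} = 17711 + 10946 = 28657
F_{24} = F_{23} + F_{22} = 28657 + 17711 = 46368

46368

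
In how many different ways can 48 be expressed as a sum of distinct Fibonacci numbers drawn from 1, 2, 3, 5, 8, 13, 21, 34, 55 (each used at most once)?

5

Each representation comes from the Zeckendorf form by replacing some F_k with F_{k−1} + F_{k−2} where possible.
48 = 34+13+1 = 34+8+5+1 = 34+8+3+2+1 = … (2 more), for 5 in all.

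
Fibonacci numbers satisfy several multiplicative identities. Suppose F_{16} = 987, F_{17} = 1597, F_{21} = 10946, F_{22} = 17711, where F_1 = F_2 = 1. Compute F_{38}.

39088169

By the addition formula F_{m+n} = F_m F_{n+1} + F_{m−1} F_n with m=17, n=21: F_{38} = 1597·17711 + 987·10946 = 28284467 + 10803702 = 39088169.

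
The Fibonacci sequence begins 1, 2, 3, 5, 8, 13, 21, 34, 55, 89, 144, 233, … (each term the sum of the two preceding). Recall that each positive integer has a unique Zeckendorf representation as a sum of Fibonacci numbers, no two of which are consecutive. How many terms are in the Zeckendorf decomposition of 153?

3

take 144 (≤ 153); 153 − 144 = 9
take 8 (≤ 9); 9 − 8 = 1
take 1 (≤ 1); 1 − 1 = 0
153 = 144 + 8 + 1, which has 3 terms.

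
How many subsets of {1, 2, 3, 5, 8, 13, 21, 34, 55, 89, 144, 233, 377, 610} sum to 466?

Starting from the Zeckendorf form and repeatedly splitting a term F_k into F_{k−1} + F_{k−2} (when neither is already used) reaches every representation.
466 = 377+89 = 377+55+34 = 233+144+89 = 377+55+21+13 = … (6 more), for 10 in all.

10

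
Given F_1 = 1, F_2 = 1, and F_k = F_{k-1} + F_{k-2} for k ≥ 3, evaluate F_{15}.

Iterating the recurrence up to F_{8} = 21 and F_{7} = 13:
F_{9} = F_{8} + F_{7} = 21 + 13 = 34
F_{10} = F_{9} + F_{8} = 34 + 21 = 55
F_{11} = F_{10} + F_{9} = 55 + 34 = 89
F_{12} = F_{11} + F_{10} = 89 + 55 = 144
F_{13} = F_{12} + F_{11} = 144 + 89 = 233
F_{14} = F_{13} + F_{12} = 233 + 144 = 377
F_{15} = F_{14} + F_{13} = 377 + 233 = 610

610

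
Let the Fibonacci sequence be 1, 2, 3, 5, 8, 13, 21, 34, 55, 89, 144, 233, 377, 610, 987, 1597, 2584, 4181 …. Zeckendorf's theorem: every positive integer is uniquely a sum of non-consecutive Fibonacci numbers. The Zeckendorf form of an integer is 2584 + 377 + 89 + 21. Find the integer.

3071

2584 + 377 + 89 + 21 = 3071.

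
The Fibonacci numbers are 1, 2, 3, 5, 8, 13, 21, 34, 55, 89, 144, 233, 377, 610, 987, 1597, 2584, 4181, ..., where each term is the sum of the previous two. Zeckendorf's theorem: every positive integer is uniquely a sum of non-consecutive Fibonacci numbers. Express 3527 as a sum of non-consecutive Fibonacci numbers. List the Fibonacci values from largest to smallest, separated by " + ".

2584 + 610 + 233 + 89 + 8 + 3

subtract 2584 from 3527: 943 remains
subtract 610 from 943: 333 remains
subtract 233 from 333: 100 remains
subtract 89 from 100: 11 remains
subtract 8 from 11: 3 remains
subtract 3 from 3: 0 remains
So 3527 = 2584 + 610 + 233 + 89 + 8 + 3, with no two terms consecutive in the sequence.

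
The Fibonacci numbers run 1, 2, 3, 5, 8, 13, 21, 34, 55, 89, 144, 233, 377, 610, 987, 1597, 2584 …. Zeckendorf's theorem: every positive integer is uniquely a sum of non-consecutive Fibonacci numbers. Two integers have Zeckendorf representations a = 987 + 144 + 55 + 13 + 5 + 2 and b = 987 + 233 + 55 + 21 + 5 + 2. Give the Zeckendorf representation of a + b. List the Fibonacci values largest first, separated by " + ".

1597 + 610 + 233 + 55 + 13 + 1

The two numbers are 1206 and 1303, so their sum is 2509.
2509: greatest Fibonacci not exceeding it is 1597, leaving 912
912: greatest Fibonacci not exceeding it is 610, leaving 302
302: greatest Fibonacci not exceeding it is 233, leaving 69
69: greatest Fibonacci not exceeding it is 55, leaving 14
14: greatest Fibonacci not exceeding it is 13, leaving 1
1: greatest Fibonacci not exceeding it is 1, leaving 0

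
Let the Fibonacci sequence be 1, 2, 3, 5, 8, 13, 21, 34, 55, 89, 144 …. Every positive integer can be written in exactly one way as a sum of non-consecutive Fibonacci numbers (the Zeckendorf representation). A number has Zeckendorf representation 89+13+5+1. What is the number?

108

89+13+5+1 = 108.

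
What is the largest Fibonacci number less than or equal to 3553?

2584 ≤ 3553 < 4181, so the largest Fibonacci number not exceeding 3553 is 2584.

2584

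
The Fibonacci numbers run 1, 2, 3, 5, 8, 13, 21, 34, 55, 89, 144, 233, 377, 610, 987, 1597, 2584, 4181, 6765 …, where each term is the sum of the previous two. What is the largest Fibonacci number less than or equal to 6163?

4181 ≤ 6163 < 6765, so the largest Fibonacci number not exceeding 6163 is 4181.

4181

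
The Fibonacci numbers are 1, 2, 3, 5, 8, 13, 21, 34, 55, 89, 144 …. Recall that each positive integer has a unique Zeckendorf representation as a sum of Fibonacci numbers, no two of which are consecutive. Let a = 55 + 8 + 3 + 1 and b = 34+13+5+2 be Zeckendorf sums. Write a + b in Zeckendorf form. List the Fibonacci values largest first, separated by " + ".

The two numbers are 67 and 54, so their sum is 121.
Greedy algorithm:
subtract 89 from 121: 32 remains
subtract 21 from 32: 11 remains
subtract 8 from 11: 3 remains
subtract 3 from 3: 0 remains

89 + 21 + 8 + 3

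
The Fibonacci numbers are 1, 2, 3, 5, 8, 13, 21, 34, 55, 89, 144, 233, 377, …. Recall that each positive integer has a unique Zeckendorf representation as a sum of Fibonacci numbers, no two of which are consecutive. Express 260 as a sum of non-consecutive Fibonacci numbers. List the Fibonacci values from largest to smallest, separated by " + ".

subtract 233 from 260: 27 remains
subtract 21 from 27: 6 remains
subtract 5 from 6: 1 remains
subtract 1 from 1: 0 remains
So 260 = 233 + 21 + 5 + 1, with no two terms consecutive in the sequence.

233 + 21 + 5 + 1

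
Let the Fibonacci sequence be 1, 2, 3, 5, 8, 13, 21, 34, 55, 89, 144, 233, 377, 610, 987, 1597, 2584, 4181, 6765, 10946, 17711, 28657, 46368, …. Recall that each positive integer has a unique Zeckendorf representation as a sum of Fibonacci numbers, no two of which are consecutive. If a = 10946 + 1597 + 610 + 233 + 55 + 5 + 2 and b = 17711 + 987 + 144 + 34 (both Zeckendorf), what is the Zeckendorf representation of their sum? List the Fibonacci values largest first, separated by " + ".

28657 + 2584 + 987 + 89 + 5 + 2

The two numbers are 13448 and 18876, so their sum is 32324.
32324: greatest Fibonacci not exceeding it is 28657, leaving 3667
3667: greatest Fibonacci not exceeding it is 2584, leaving 1083
1083: greatest Fibonacci not exceeding it is 987, leaving 96
96: greatest Fibonacci not exceeding it is 89, leaving 7
7: greatest Fibonacci not exceeding it is 5, leaving 2
2: greatest Fibonacci not exceeding it is 2, leaving 0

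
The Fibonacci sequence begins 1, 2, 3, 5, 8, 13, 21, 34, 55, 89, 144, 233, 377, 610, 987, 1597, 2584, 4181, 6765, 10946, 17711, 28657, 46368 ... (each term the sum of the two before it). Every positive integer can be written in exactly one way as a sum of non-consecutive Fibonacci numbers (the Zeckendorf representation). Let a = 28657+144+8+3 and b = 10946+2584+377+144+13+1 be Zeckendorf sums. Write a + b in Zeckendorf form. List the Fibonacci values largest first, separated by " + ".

28657 + 10946 + 2584 + 610 + 55 + 21 + 3 + 1

The two numbers are 28812 and 14065, so their sum is 42877.
Greedily peel off the largest Fibonacci term at each step:
take 28657 (≤ 42877); 42877 − 28657 = 14220
take 10946 (≤ 14220); 14220 − 10946 = 3274
take 2584 (≤ 3274); 3274 − 2584 = 690
take 610 (≤ 690); 690 − 610 = 80
take 55 (≤ 80); 80 − 55 = 25
take 21 (≤ 25); 25 − 21 = 4
take 3 (≤ 4); 4 − 3 = 1
take 1 (≤ 1); 1 − 1 = 0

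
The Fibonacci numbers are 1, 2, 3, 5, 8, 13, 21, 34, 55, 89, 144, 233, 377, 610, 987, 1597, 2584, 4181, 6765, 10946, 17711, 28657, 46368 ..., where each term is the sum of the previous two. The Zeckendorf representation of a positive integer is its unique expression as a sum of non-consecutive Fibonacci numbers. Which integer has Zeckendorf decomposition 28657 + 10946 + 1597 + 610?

28657 + 10946 + 1597 + 610 = 41810.

41810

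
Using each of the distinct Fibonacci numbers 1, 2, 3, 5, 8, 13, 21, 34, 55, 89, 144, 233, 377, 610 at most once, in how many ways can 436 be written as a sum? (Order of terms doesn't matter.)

Starting from the Zeckendorf form and repeatedly splitting a term F_k into F_{k−1} + F_{k−2} (when neither is already used) reaches every representation.
436 = 377+55+3+1 = 377+34+21+3+1 = 233+144+55+3+1 = … (5 more), for 8 in all.

8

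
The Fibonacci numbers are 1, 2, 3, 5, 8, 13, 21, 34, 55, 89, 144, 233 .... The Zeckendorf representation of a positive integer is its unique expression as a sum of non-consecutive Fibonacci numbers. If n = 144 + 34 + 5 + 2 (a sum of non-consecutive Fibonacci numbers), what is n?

185

144 + 34 + 5 + 2 = 185.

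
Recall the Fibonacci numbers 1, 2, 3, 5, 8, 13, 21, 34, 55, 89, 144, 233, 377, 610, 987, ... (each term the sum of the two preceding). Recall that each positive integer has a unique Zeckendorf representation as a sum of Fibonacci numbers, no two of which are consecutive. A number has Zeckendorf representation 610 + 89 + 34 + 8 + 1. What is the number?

610 + 89 + 34 + 8 + 1 = 742.

742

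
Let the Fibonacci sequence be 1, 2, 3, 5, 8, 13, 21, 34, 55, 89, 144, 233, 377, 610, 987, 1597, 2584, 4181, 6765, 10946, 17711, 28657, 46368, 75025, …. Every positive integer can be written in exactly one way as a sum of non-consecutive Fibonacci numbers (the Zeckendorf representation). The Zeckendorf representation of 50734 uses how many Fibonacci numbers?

6

50734 − 46368 = 4366
4366 − 4181 = 185
185 − 144 = 41
41 − 34 = 7
7 − 5 = 2
2 − 2 = 0
50734 = 46368 + 4181 + 144 + 34 + 5 + 2, which has 6 terms.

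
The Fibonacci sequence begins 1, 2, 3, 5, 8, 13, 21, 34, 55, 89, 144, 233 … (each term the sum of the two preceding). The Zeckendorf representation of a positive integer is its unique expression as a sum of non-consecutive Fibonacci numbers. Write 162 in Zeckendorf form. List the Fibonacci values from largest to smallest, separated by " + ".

Greedy algorithm:
take 144 (≤ 162); 162 − 144 = 18
take 13 (≤ 18); 18 − 13 = 5
take 5 (≤ 5); 5 − 5 = 0
So 162 = 144 + 13 + 5, with no two terms consecutive in the sequence.

144 + 13 + 5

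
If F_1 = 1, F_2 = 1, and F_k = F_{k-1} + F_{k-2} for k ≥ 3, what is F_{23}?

Iterating the recurrence up to F_{19} = 4181 and F_{18} = 2584:
F_{20} = F_{19} + F_{18} = 4181 + 2584 = 6765
F_{21} = F_{20} + F_{19} = 6765 + 4181 = 10946
F_{22} = F_{21} + F_{20} = 10946 + 6765 = 17711
F_{23} = F_{22} + F_{21} = 17711 + 10946 = 28657

28657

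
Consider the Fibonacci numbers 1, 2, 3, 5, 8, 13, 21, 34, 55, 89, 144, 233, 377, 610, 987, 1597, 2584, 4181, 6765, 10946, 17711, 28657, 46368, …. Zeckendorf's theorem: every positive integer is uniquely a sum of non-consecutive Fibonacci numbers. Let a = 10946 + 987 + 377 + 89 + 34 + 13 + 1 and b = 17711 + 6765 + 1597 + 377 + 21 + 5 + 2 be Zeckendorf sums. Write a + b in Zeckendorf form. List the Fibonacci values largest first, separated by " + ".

The two numbers are 12447 and 26478, so their sum is 38925.
subtract 28657 from 38925: 10268 remains
subtract 6765 from 10268: 3503 remains
subtract 2584 from 3503: 919 remains
subtract 610 from 919: 309 remains
subtract 233 from 309: 76 remains
subtract 55 from 76: 21 remains
subtract 21 from 21: 0 remains

28657 + 6765 + 2584 + 610 + 233 + 55 + 21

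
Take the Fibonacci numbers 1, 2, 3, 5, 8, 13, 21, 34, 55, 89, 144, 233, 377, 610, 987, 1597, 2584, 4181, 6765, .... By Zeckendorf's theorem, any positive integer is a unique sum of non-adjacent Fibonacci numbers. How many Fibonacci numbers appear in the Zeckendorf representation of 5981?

6

Greedy algorithm:
4181 ≤ 5981 < 6765, so take 4181; remainder 1800
1597 ≤ 1800 < 2584, so take 1597; remainder 203
144 ≤ 203 < 233, so take 144; remainder 59
55 ≤ 59 < 89, so take 55; remainder 4
3 ≤ 4 < 5, so take 3; remainder 1
1 ≤ 1 < 2, so take 1; remainder 0
5981 = 4181 + 1597 + 144 + 55 + 3 + 1, which has 6 terms.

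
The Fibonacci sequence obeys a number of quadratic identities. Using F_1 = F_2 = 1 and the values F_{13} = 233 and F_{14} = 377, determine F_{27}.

196418

By F_{2k+1} = F_k² + F_{k+1}²: F_{27} = 233² + 377² = 54289 + 142129 = 196418.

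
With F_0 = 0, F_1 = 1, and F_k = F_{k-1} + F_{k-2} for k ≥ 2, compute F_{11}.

Iterating the recurrence up to F_{7} = 13 and F_{6} = 8:
F_{8} = F_{7} + F_{6} = 13 + 8 = 21
F_{9} = F_{8} + F_{7} = 21 + 13 = 34
F_{10} = F_{9} + F_{8} = 34 + 21 = 55
F_{11} = F_{10} + F_{9} = 55 + 34 = 89

89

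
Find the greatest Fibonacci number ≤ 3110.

2584

2584 ≤ 3110 < 4181, so the largest Fibonacci number not exceeding 3110 is 2584.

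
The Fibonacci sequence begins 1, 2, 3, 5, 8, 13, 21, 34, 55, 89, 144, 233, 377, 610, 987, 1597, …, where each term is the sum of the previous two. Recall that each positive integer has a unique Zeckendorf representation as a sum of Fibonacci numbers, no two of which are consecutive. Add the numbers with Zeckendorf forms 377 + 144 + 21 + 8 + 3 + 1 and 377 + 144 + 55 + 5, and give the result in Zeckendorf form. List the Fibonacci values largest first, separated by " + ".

987 + 144 + 3 + 1

The two numbers are 554 and 581, so their sum is 1135.
take 987 (≤ 1135); 1135 − 987 = 148
take 144 (≤ 148); 148 − 144 = 4
take 3 (≤ 4); 4 − 3 = 1
take 1 (≤ 1); 1 − 1 = 0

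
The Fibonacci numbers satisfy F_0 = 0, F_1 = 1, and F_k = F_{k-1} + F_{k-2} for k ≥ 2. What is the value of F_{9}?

Iterating the recurrence up to F_{2} = 1 and F_{1} = 1:
F_{3} = F_{2} + F_{1} = 1 + 1 = 2
F_{4} = F_{3} + F_{2} = 2 + 1 = 3
F_{5} = F_{4} + F_{3} = 3 + 2 = 5
F_{6} = F_{5} + F_{4} = 5 + 3 = 8
F_{7} = F_{6} + F_{5} = 8 + 5 = 13
F_{8} = F_{7} + F_{6} = 13 + 8 = 21
F_{9} = F_{8} + F_{7} = 21 + 13 = 34

34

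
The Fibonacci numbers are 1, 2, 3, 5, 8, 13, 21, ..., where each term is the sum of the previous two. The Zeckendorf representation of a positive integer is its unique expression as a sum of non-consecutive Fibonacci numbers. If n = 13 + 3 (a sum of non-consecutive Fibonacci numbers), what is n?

16

13 + 3 = 16.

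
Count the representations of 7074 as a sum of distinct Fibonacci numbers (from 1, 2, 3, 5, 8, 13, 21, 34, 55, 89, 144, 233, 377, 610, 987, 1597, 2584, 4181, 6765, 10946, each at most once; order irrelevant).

56

Each representation comes from the Zeckendorf form by replacing some F_k with F_{k−1} + F_{k−2} where possible.
7074 = 6765+233+55+21 = 6765+233+55+13+8 = 6765+144+89+55+21 = … (53 more), for 56 in all.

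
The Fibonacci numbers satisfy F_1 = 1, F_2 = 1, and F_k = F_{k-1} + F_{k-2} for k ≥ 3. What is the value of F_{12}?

Iterating the recurrence up to F_{8} = 21 and F_{7} = 13:
F_{9} = F_{8} + F_{7} = 21 + 13 = 34
F_{10} = F_{9} + F_{8} = 34 + 21 = 55
F_{11} = F_{10} + F_{9} = 55 + 34 = 89
F_{12} = F_{11} + F_{10} = 89 + 55 = 144

144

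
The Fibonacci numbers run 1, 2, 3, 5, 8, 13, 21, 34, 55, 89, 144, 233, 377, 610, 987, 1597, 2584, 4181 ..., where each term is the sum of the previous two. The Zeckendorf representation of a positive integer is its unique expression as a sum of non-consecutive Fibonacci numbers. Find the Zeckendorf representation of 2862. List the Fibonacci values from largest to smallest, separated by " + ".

Repeatedly subtract the largest Fibonacci number that fits:
2862: greatest Fibonacci not exceeding it is 2584, leaving 278
278: greatest Fibonacci not exceeding it is 233, leaving 45
45: greatest Fibonacci not exceeding it is 34, leaving 11
11: greatest Fibonacci not exceeding it is 8, leaving 3
3: greatest Fibonacci not exceeding it is 3, leaving 0
So 2862 = 2584 + 233 + 34 + 8 + 3, with no two terms consecutive in the sequence.

2584 + 233 + 34 + 8 + 3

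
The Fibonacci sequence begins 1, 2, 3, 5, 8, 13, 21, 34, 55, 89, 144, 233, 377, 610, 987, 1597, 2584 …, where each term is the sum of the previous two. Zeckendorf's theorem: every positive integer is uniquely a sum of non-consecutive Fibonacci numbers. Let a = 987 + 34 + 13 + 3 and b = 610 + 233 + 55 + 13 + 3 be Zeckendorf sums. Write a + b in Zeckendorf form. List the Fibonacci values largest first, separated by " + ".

The two numbers are 1037 and 914, so their sum is 1951.
Greedy algorithm:
1597 ≤ 1951 < 2584, so take 1597; remainder 354
233 ≤ 354 < 377, so take 233; remainder 121
89 ≤ 121 < 144, so take 89; remainder 32
21 ≤ 32 < 34, so take 21; remainder 11
8 ≤ 11 < 13, so take 8; remainder 3
3 ≤ 3 < 5, so take 3; remainder 0

1597 + 233 + 89 + 21 + 8 + 3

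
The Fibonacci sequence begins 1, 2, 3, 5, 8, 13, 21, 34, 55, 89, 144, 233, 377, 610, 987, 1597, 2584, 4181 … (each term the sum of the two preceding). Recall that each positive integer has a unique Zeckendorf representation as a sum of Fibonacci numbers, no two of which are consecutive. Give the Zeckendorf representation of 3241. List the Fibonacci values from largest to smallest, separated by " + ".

Greedy algorithm:
2584 ≤ 3241 < 4181, so take 2584; remainder 657
610 ≤ 657 < 987, so take 610; remainder 47
34 ≤ 47 < 55, so take 34; remainder 13
13 ≤ 13 < 21, so take 13; remainder 0
So 3241 = 2584 + 610 + 34 + 13, with no two terms consecutive in the sequence.

2584 + 610 + 34 + 13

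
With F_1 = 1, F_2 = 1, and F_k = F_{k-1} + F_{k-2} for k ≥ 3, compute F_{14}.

Iterating the recurrence up to F_{8} = 21 and F_{7} = 13:
F_{9} = F_{8} + F_{7} = 21 + 13 = 34
F_{10} = F_{9} + F_{8} = 34 + 21 = 55
F_{11} = F_{10} + F_{9} = 55 + 34 = 89
F_{12} = F_{11} + F_{10} = 89 + 55 = 144
F_{13} = F_{12} + F_{11} = 144 + 89 = 233
F_{14} = F_{13} + F_{12} = 233 + 144 = 377

377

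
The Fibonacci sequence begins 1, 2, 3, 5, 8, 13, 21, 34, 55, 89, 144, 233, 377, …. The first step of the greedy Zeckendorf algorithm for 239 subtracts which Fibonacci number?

233 ≤ 239 < 377, so the largest Fibonacci number not exceeding 239 is 233.

233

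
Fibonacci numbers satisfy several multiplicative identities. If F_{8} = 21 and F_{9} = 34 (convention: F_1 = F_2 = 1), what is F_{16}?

By the doubling identity F_{2k} = F_k(2F_{k+1} − F_k): F_{16} = 21·(2·34 − 21) = 21·47 = 987.

987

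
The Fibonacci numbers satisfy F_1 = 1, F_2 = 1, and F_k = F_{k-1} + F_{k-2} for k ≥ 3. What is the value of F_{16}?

Iterating the recurrence up to F_{8} = 21 and F_{7} = 13:
F_{9} = F_{8} + F_{7} = 21 + 13 = 34
F_{10} = F_{9} + F_{8} = 34 + 21 = 55
F_{11} = F_{10} + F_{9} = 55 + 34 = 89
F_{12} = F_{11} + F_{10} = 89 + 55 = 144
F_{13} = F_{12} + F_{11} = 144 + 89 = 233
F_{14} = F_{13} + F_{12} = 233 + 144 = 377
F_{15} = F_{14} + F_{13} = 377 + 233 = 610
F_{16} = F_{15} + F_{14} = 610 + 377 = 987

987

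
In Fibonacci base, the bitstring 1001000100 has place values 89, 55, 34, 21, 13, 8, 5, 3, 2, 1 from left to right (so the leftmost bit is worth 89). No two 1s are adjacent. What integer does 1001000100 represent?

Summing the place values of the 1 bits: 89 + 21 + 3 = 113.

113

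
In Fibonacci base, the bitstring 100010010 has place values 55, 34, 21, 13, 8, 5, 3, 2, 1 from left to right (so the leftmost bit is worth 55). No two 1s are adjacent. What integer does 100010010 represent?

Summing the place values of the 1 bits: 55 + 8 + 2 = 65.

65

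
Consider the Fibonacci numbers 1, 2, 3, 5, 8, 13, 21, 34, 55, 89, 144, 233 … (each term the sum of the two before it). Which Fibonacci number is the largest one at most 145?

144 ≤ 145 < 233, so the largest Fibonacci number not exceeding 145 is 144.

144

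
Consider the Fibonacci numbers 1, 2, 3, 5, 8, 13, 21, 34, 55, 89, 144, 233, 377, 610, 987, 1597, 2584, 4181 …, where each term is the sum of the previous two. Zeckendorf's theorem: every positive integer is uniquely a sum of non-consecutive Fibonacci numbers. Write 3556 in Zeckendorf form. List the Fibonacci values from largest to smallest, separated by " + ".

Greedy algorithm:
subtract 2584 from 3556: 972 remains
subtract 610 from 972: 362 remains
subtract 233 from 362: 129 remains
subtract 89 from 129: 40 remains
subtract 34 from 40: 6 remains
subtract 5 from 6: 1 remains
subtract 1 from 1: 0 remains
So 3556 = 2584 + 610 + 233 + 89 + 34 + 5 + 1, with no two terms consecutive in the sequence.

2584 + 610 + 233 + 89 + 34 + 5 + 1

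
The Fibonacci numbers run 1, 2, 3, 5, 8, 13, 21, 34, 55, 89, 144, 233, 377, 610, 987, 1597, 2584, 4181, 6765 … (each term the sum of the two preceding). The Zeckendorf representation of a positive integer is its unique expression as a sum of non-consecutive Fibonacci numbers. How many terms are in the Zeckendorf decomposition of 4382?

4

4382 − 4181 = 201
201 − 144 = 57
57 − 55 = 2
2 − 2 = 0
4382 = 4181 + 144 + 55 + 2, which has 4 terms.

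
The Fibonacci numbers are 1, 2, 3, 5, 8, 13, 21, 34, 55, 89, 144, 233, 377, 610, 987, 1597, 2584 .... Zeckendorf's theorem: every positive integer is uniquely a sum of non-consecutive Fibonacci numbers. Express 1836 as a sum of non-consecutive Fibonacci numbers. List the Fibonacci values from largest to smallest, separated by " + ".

Repeatedly subtract the largest Fibonacci number that fits:
1597 ≤ 1836 < 2584, so take 1597; remainder 239
233 ≤ 239 < 377, so take 233; remainder 6
5 ≤ 6 < 8, so take 5; remainder 1
1 ≤ 1 < 2, so take 1; remainder 0
So 1836 = 1597 + 233 + 5 + 1, with no two terms consecutive in the sequence.

1597 + 233 + 5 + 1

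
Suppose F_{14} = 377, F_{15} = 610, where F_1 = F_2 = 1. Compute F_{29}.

514229

By the addition formula F_{m+n} = F_m F_{n+1} + F_{m−1} F_n with m=15, n=14: F_{29} = 610·610 + 377·377 = 372100 + 142129 = 514229.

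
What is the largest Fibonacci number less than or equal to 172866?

121393 ≤ 172866 < 196418, so the largest Fibonacci number not exceeding 172866 is 121393.

121393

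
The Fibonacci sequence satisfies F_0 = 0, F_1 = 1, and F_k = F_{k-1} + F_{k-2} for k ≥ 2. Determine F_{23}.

28657

Iterating the recurrence up to F_{15} = 610 and F_{14} = 377:
F_{16} = F_{15} + F_{14} = 610 + 377 = 987
F_{17} = F_{16} + F_{15} = 987 + 610 = 1597
F_{18} = F_{17} + F_{16} = 1597 + 987 = 2584
F_{19} = F_{18} + F_{17} = 2584 + 1597 = 4181
F_{20} = F_{19} + F_{18} = 4181 + 2584 = 6765
F_{21} = F_{20} + F_{19} = 6765 + 4181 = 10946
F_{22} = F_{21} + F_{20} = 10946 + 6765 = 17711
F_{23} = F_{22} + F_{21} = 17711 + 10946 = 28657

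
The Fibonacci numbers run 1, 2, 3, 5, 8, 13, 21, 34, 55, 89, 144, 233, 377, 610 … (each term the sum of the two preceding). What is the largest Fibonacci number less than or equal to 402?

377

377 ≤ 402 < 610, so the largest Fibonacci number not exceeding 402 is 377.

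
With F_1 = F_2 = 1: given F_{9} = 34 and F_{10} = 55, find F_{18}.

2584

By the doubling identity F_{2k} = F_k(2F_{k+1} − F_k): F_{18} = 34·(2·55 − 34) = 34·76 = 2584.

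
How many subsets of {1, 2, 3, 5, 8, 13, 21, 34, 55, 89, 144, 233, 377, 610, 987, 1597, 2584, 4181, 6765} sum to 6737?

Each representation comes from the Zeckendorf form by replacing some F_k with F_{k−1} + F_{k−2} where possible.
6737 = 4181+1597+610+233+89+21+5+1 = 4181+1597+610+233+89+21+3+2+1 = 4181+1597+610+233+89+13+8+5+1 = 4181+1597+610+233+55+34+21+5+1 = … (20 more), for 24 in all.

24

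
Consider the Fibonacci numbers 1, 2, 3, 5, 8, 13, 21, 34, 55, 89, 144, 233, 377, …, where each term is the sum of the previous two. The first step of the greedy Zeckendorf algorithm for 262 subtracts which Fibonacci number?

233

233 ≤ 262 < 377, so the largest Fibonacci number not exceeding 262 is 233.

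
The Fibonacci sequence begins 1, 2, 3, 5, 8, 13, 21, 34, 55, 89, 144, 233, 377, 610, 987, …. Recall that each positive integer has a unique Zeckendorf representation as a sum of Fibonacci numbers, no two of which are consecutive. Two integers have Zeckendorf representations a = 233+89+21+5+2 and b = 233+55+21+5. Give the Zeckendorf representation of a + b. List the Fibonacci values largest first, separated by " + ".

610 + 34 + 13 + 5 + 2

The two numbers are 350 and 314, so their sum is 664.
largest Fibonacci ≤ 664 is 610; 664 − 610 = 54
largest Fibonacci ≤ 54 is 34; 54 − 34 = 20
largest Fibonacci ≤ 20 is 13; 20 − 13 = 7
largest Fibonacci ≤ 7 is 5; 7 − 5 = 2
largest Fibonacci ≤ 2 is 2; 2 − 2 = 0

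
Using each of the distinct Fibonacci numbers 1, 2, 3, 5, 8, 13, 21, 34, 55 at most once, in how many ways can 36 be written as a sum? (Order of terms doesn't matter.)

3

Each representation comes from the Zeckendorf form by replacing some F_k with F_{k−1} + F_{k−2} where possible.
36 = 34+2 = 21+13+2 = 21+8+5+2 — 3 representations.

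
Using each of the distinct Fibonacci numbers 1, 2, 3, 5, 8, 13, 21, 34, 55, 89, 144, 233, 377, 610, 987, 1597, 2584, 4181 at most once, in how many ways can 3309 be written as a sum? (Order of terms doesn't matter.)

40

Starting from the Zeckendorf form and repeatedly splitting a term F_k into F_{k−1} + F_{k−2} (when neither is already used) reaches every representation.
3309 = 2584+610+89+21+5 = 2584+610+89+21+3+2 = 2584+610+89+13+8+5 = 2584+610+55+34+21+5 = 2584+377+233+89+21+5 = … (35 more), for 40 in all.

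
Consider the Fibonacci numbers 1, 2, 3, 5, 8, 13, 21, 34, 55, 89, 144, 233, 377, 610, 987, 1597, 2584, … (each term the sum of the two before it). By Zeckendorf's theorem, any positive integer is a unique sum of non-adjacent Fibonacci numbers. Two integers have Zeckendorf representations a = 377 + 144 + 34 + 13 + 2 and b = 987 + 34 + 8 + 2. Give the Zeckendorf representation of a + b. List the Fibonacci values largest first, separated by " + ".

The two numbers are 570 and 1031, so their sum is 1601.
subtract 1597 from 1601: 4 remains
subtract 3 from 4: 1 remains
subtract 1 from 1: 0 remains

1597 + 3 + 1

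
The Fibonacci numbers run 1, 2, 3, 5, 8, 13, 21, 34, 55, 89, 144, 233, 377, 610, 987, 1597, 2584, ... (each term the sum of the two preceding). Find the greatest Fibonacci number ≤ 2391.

1597

1597 ≤ 2391 < 2584, so the largest Fibonacci number not exceeding 2391 is 1597.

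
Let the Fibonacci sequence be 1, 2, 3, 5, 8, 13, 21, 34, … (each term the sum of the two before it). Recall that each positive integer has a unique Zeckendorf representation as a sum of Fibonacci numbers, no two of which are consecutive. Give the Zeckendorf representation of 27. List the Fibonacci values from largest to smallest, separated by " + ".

21 + 5 + 1

Greedily peel off the largest Fibonacci term at each step:
largest Fibonacci ≤ 27 is 21; 27 − 21 = 6
largest Fibonacci ≤ 6 is 5; 6 − 5 = 1
largest Fibonacci ≤ 1 is 1; 1 − 1 = 0
So 27 = 21 + 5 + 1, with no two terms consecutive in the sequence.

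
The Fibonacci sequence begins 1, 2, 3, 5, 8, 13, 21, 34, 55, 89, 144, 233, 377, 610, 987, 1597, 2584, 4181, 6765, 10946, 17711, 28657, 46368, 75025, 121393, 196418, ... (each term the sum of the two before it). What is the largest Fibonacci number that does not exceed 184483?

121393 ≤ 184483 < 196418, so the largest Fibonacci number not exceeding 184483 is 121393.

121393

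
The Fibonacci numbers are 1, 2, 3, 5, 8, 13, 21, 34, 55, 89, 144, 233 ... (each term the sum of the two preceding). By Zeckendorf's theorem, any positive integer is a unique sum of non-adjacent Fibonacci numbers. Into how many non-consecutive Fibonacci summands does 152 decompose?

2

Greedy algorithm:
144 ≤ 152 < 233, so take 144; remainder 8
8 ≤ 8 < 13, so take 8; remainder 0
152 = 144 + 8, which has 2 terms.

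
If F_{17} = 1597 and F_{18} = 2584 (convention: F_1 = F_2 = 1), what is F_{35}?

9227465

By F_{2k+1} = F_k² + F_{k+1}²: F_{35} = 1597² + 2584² = 2550409 + 6677056 = 9227465.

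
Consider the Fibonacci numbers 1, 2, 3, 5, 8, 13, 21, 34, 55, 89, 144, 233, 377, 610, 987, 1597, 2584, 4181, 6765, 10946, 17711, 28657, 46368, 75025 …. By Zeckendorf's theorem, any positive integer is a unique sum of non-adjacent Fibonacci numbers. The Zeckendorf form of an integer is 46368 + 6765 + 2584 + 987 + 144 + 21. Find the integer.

56869

46368 + 6765 + 2584 + 987 + 144 + 21 = 56869.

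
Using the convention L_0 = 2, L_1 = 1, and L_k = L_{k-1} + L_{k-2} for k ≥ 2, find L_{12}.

Iterating the recurrence up to L_{5} = 11 and L_{4} = 7:
L_{6} = L_{5} + L_{4} = 11 + 7 = 18
L_{7} = L_{6} + L_{5} = 18 + 11 = 29
L_{8} = L_{7} + L_{6} = 29 + 18 = 47
L_{9} = L_{8} + L_{7} = 47 + 29 = 76
L_{10} = L_{9} + L_{8} = 76 + 47 = 123
L_{11} = L_{10} + L_{9} = 123 + 76 = 199
L_{12} = L_{11} + L_{10} = 199 + 123 = 322

322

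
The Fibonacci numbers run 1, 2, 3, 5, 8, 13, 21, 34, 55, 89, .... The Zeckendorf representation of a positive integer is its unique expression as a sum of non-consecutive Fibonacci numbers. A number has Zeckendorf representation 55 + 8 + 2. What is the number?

65

55 + 8 + 2 = 65.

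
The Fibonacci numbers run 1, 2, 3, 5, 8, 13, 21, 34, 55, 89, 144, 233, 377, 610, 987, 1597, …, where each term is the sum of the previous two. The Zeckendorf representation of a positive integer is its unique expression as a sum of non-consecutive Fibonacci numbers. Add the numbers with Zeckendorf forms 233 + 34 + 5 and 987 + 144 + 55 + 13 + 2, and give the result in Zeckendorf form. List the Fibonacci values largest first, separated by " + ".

987 + 377 + 89 + 13 + 5 + 2

The two numbers are 272 and 1201, so their sum is 1473.
Greedily peel off the largest Fibonacci term at each step:
1473: greatest Fibonacci not exceeding it is 987, leaving 486
486: greatest Fibonacci not exceeding it is 377, leaving 109
109: greatest Fibonacci not exceeding it is 89, leaving 20
20: greatest Fibonacci not exceeding it is 13, leaving 7
7: greatest Fibonacci not exceeding it is 5, leaving 2
2: greatest Fibonacci not exceeding it is 2, leaving 0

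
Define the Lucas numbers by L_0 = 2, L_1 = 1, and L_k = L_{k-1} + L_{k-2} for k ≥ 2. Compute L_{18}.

Iterating the recurrence up to L_{14} = 843 and L_{13} = 521:
L_{15} = L_{14} + L_{13} = 843 + 521 = 1364
L_{16} = L_{15} + L_{14} = 1364 + 843 = 2207
L_{17} = L_{16} + L_{15} = 2207 + 1364 = 3571
L_{18} = L_{17} + L_{16} = 3571 + 2207 = 5778

5778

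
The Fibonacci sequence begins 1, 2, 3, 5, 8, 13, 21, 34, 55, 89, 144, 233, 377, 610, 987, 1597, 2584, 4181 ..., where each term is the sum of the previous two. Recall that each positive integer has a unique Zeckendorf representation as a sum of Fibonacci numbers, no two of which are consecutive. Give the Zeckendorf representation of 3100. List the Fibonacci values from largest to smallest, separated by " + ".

2584 + 377 + 89 + 34 + 13 + 3

Repeatedly subtract the largest Fibonacci number that fits:
subtract 2584 from 3100: 516 remains
subtract 377 from 516: 139 remains
subtract 89 from 139: 50 remains
subtract 34 from 50: 16 remains
subtract 13 from 16: 3 remains
subtract 3 from 3: 0 remains
So 3100 = 2584 + 377 + 89 + 34 + 13 + 3, with no two terms consecutive in the sequence.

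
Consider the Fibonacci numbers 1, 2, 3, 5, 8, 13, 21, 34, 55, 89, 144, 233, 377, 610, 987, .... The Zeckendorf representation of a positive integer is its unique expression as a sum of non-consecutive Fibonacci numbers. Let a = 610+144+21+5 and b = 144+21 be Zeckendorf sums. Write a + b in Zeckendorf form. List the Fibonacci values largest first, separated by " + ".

The two numbers are 780 and 165, so their sum is 945.
Greedy algorithm:
945: greatest Fibonacci not exceeding it is 610, leaving 335
335: greatest Fibonacci not exceeding it is 233, leaving 102
102: greatest Fibonacci not exceeding it is 89, leaving 13
13: greatest Fibonacci not exceeding it is 13, leaving 0

610 + 233 + 89 + 13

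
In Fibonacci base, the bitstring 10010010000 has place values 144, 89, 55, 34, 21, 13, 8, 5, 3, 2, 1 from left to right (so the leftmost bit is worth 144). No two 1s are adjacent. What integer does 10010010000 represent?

Summing the place values of the 1 bits: 144 + 34 + 8 = 186.

186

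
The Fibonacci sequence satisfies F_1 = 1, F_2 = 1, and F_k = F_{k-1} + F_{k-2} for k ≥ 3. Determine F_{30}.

Iterating the recurrence up to F_{23} = 28657 and F_{22} = 17711:
F_{24} = F_{23} + F_{22} = 28657 + 17711 = 46368
F_{25} = F_{24} + F_{23} = 46368 + 28657 = 75025
F_{26} = F_{25} + F_{24} = 75025 + 46368 = 121393
F_{27} = F_{26} + F_{25} = 121393 + 75025 = 196418
F_{28} = F_{27} + F_{26} = 196418 + 121393 = 317811
F_{29} = F_{28} + F_{27} = 317811 + 196418 = 514229
F_{30} = F_{29} + F_{28} = 514229 + 317811 = 832040

832040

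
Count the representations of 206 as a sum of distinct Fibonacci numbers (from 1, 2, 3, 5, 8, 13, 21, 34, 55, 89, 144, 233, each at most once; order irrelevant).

Each representation comes from the Zeckendorf form by replacing some F_k with F_{k−1} + F_{k−2} where possible.
206 = 144+55+5+2 = 144+34+21+5+2 = 144+34+13+8+5+2 = 89+55+34+21+5+2 = … (1 more), for 5 in all.

5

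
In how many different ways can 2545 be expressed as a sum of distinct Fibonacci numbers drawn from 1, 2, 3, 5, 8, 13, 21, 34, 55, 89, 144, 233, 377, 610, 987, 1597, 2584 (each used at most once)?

28

Each representation comes from the Zeckendorf form by replacing some F_k with F_{k−1} + F_{k−2} where possible.
2545 = 1597+610+233+89+13+3 = 1597+610+233+89+13+2+1 = 1597+610+233+89+8+5+3 = 1597+610+233+55+34+13+3 = … (24 more), for 28 in all.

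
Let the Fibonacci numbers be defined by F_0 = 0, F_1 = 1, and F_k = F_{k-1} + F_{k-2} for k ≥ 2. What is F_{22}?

Iterating the recurrence up to F_{18} = 2584 and F_{17} = 1597:
F_{19} = F_{18} + F_{17} = 2584 + 1597 = 4181
F_{20} = F_{19} + F_{18} = 4181 + 2584 = 6765
F_{21} = F_{20} + F_{19} = 6765 + 4181 = 10946
F_{22} = F_{21} + F_{20} = 10946 + 6765 = 17711

17711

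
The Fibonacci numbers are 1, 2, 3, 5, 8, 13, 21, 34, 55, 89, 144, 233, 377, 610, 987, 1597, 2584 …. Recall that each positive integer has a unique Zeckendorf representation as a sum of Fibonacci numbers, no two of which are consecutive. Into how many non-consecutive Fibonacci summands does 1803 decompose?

Greedily peel off the largest Fibonacci term at each step:
1803 − 1597 = 206
206 − 144 = 62
62 − 55 = 7
7 − 5 = 2
2 − 2 = 0
1803 = 1597 + 144 + 55 + 5 + 2, which has 5 terms.

5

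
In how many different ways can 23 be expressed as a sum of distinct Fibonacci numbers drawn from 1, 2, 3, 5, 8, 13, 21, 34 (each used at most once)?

Each representation comes from the Zeckendorf form by replacing some F_k with F_{k−1} + F_{k−2} where possible.
23 = 21+2 = 13+8+2 = 13+5+3+2 — 3 representations.

3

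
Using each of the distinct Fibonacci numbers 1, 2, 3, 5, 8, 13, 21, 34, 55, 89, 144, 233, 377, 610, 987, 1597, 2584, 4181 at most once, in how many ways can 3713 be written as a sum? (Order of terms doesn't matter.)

Starting from the Zeckendorf form and repeatedly splitting a term F_k into F_{k−1} + F_{k−2} (when neither is already used) reaches every representation.
3713 = 2584+987+89+34+13+5+1 = 2584+987+89+34+13+3+2+1 = 2584+610+377+89+34+13+5+1 = 2584+987+89+34+8+5+3+2+1 = 2584+610+377+89+34+13+3+2+1 = … (20 more), for 25 in all.

25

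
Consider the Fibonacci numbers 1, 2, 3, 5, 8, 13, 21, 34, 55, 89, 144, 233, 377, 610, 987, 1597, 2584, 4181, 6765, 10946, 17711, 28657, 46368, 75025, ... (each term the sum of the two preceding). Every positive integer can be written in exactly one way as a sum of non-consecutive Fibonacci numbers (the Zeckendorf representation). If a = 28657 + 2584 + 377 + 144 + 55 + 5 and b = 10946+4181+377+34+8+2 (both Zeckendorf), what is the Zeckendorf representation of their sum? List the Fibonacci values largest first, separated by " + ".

The two numbers are 31822 and 15548, so their sum is 47370.
take 46368 (≤ 47370); 47370 − 46368 = 1002
take 987 (≤ 1002); 1002 − 987 = 15
take 13 (≤ 15); 15 − 13 = 2
take 2 (≤ 2); 2 − 2 = 0

46368 + 987 + 13 + 2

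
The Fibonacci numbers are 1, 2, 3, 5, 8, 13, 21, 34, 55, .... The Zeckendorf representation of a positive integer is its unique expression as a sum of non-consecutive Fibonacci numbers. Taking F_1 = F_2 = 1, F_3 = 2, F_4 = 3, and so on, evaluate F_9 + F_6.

42

F_9 + F_6 = 34 + 8 = 42.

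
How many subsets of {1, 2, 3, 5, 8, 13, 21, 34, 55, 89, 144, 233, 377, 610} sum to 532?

17

Each representation comes from the Zeckendorf form by replacing some F_k with F_{k−1} + F_{k−2} where possible.
532 = 377+144+8+3 = 377+144+8+2+1 = 377+89+55+8+3 = 377+144+5+3+2+1 = 377+89+55+8+2+1 = … (12 more), for 17 in all.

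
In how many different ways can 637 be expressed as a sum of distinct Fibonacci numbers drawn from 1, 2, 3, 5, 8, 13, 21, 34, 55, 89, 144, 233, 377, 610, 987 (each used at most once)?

16

637 = 610+21+5+1 = 610+21+3+2+1 = 610+13+8+5+1 = 377+233+21+5+1 = … (12 more), for 16 in all.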